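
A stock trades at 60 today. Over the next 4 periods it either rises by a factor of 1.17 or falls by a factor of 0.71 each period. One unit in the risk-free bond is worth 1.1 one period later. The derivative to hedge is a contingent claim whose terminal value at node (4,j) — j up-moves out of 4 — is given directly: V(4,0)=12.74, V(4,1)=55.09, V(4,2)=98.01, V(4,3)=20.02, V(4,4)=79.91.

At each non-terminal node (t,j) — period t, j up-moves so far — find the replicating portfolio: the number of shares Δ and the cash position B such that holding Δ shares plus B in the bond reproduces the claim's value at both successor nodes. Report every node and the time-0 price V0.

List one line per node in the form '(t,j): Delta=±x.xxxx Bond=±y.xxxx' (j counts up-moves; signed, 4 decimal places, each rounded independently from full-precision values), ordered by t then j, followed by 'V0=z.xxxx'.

(0,0): Delta=0.3698 Bond=18.2278
(1,0): Delta=-1.8559 Bond=114.8613
(1,1): Delta=0.6122 Bond=3.0333
(2,0): Delta=2.7987 Bond=-14.4353
(2,1): Delta=-2.3628 Bond=151.6162
(2,2): Delta=0.9362 Bond=-23.2777
(3,0): Delta=4.2872 Bond=-47.8421
(3,1): Delta=2.6366 Bond=-10.1419
(3,2): Delta=-2.9074 Bond=198.5326
(3,3): Delta=1.3548 Bond=-65.8354
V0=40.4129

Under the risk-neutral measure, an up-move has probability p* = (R−d)/(u−d) = 0.8478 and values discount at R = 1.1.
Terminal payoffs: V(4,0)=12.7400, V(4,1)=55.0900, V(4,2)=98.0100, V(4,3)=20.0200, V(4,4)=79.9100
(3,0): S=21.4747. Δ = (V_up−V_dn)/(S_up−S_dn) = (55.0900−12.7400)/(25.1254−15.2470) = 4.2872. V = [p*·55.0900 + (1−p*)·12.7400]/1.1 = 44.2231. B = V − Δ·S = -47.8421.
(3,1): S=35.3878. Δ = (V_up−V_dn)/(S_up−S_dn) = (98.0100−55.0900)/(41.4037−25.1254) = 2.6366. V = [p*·98.0100 + (1−p*)·55.0900]/1.1 = 83.1625. B = V − Δ·S = -10.1419.
(3,2): S=58.3151. Δ = (V_up−V_dn)/(S_up−S_dn) = (20.0200−98.0100)/(68.2287−41.4037) = -2.9074. V = [p*·20.0200 + (1−p*)·98.0100]/1.1 = 28.9891. B = V − Δ·S = 198.5326.
(3,3): S=96.0968. Δ = (V_up−V_dn)/(S_up−S_dn) = (79.9100−20.0200)/(112.4332−68.2287) = 1.3548. V = [p*·79.9100 + (1−p*)·20.0200]/1.1 = 64.3603. B = V − Δ·S = -65.8354.
(2,0): S=30.2460. Δ = (V_up−V_dn)/(S_up−S_dn) = (83.1625−44.2231)/(35.3878−21.4747) = 2.7987. V = [p*·83.1625 + (1−p*)·44.2231]/1.1 = 70.2154. B = V − Δ·S = -14.4353.
(2,1): S=49.8420. Δ = (V_up−V_dn)/(S_up−S_dn) = (28.9891−83.1625)/(58.3151−35.3878) = -2.3628. V = [p*·28.9891 + (1−p*)·83.1625]/1.1 = 33.8481. B = V − Δ·S = 151.6162.
(2,2): S=82.1340. Δ = (V_up−V_dn)/(S_up−S_dn) = (64.3603−28.9891)/(96.0968−58.3151) = 0.9362. V = [p*·64.3603 + (1−p*)·28.9891]/1.1 = 53.6161. B = V − Δ·S = -23.2777.
(1,0): S=42.6000. Δ = (V_up−V_dn)/(S_up−S_dn) = (33.8481−70.2154)/(49.8420−30.2460) = -1.8559. V = [p*·33.8481 + (1−p*)·70.2154]/1.1 = 35.8020. B = V − Δ·S = 114.8613.
(1,1): S=70.2000. Δ = (V_up−V_dn)/(S_up−S_dn) = (53.6161−33.8481)/(82.1340−49.8420) = 0.6122. V = [p*·53.6161 + (1−p*)·33.8481]/1.1 = 46.0072. B = V − Δ·S = 3.0333.
(0,0): S=60.0000. Δ = (V_up−V_dn)/(S_up−S_dn) = (46.0072−35.8020)/(70.2000−42.6000) = 0.3698. V = [p*·46.0072 + (1−p*)·35.8020]/1.1 = 40.4129. B = V − Δ·S = 18.2278.
Root portfolio cost Δ·60+B reproduces V0=40.4129.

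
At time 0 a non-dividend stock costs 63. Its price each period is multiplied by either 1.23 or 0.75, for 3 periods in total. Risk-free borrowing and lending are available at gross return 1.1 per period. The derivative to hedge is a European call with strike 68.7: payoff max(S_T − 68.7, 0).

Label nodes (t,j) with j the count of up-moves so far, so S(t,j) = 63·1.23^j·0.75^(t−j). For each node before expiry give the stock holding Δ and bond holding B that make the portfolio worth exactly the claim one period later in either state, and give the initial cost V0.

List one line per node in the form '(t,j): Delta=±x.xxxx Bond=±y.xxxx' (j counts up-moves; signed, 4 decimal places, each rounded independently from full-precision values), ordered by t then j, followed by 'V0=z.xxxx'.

(0,0): Delta=0.6948 Bond=-28.7341
(1,0): Delta=0.0814 Bond=-2.6219
(1,1): Delta=0.8338 Bond=-42.3736
(2,0): Delta=0.0000 Bond=0.0000
(2,1): Delta=0.0998 Bond=-3.9553
(2,2): Delta=1.0000 Bond=-62.4545
V0=15.0406

Since d<R<u, set p* = (R−d)/(u−d) = 0.7292; price each node as the discounted p*-expectation of its children.
Terminal values V(3,·): V(3,0)=0.0000, V(3,1)=0.0000, V(3,2)=2.7845, V(3,3)=48.5346
(2,0): S=35.4375. Δ = (V_up−V_dn)/(S_up−S_dn) = (0.0000−0.0000)/(43.5881−26.5781) = 0.0000. V = [p*·0.0000 + (1−p*)·0.0000]/1.1 = 0.0000. B = V − Δ·S = 0.0000.
(2,1): S=58.1175. Δ = (V_up−V_dn)/(S_up−S_dn) = (2.7845−0.0000)/(71.4845−43.5881) = 0.0998. V = [p*·2.7845 + (1−p*)·0.0000]/1.1 = 1.8458. B = V − Δ·S = -3.9553.
(2,2): S=95.3127. Δ = (V_up−V_dn)/(S_up−S_dn) = (48.5346−2.7845)/(117.2346−71.4845) = 1.0000. V = [p*·48.5346 + (1−p*)·2.7845]/1.1 = 32.8582. B = V − Δ·S = -62.4545.
(1,0): S=47.2500. Δ = (V_up−V_dn)/(S_up−S_dn) = (1.8458−0.0000)/(58.1175−35.4375) = 0.0814. V = [p*·1.8458 + (1−p*)·0.0000]/1.1 = 1.2235. B = V − Δ·S = -2.6219.
(1,1): S=77.4900. Δ = (V_up−V_dn)/(S_up−S_dn) = (32.8582−1.8458)/(95.3127−58.1175) = 0.8338. V = [p*·32.8582 + (1−p*)·1.8458]/1.1 = 22.2354. B = V − Δ·S = -42.3736.
(0,0): S=63.0000. Δ = (V_up−V_dn)/(S_up−S_dn) = (22.2354−1.2235)/(77.4900−47.2500) = 0.6948. V = [p*·22.2354 + (1−p*)·1.2235]/1.1 = 15.0406. B = V − Δ·S = -28.7341.
Root portfolio cost Δ·63+B reproduces V0=15.0406.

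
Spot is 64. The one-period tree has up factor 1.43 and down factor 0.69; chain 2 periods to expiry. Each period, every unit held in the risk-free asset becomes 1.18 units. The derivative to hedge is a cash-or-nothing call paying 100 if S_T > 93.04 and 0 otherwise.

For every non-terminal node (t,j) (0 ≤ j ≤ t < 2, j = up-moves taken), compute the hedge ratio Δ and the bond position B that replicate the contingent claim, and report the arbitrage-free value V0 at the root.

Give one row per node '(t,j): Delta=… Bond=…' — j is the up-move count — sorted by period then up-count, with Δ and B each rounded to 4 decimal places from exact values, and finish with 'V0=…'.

(0,0): Delta=1.1849 Bond=-44.3422
(1,0): Delta=0.0000 Bond=0.0000
(1,1): Delta=1.4766 Bond=-79.0197
V0=31.4894

Since d<R<u, set p* = (R−d)/(u−d) = 0.6622; price each node as the discounted p*-expectation of its children.
At expiry t=2: V(2,0)=0.0000, V(2,1)=0.0000, V(2,2)=100.0000
  t=1,j=0: stock 44.1600 → up 63.1488 (V=0.0000), down 30.4704 (V=0.0000). Price 0.0000; hedge Δ=0.0000, bond B=0.0000.
  t=1,j=1: stock 91.5200 → up 130.8736 (V=100.0000), down 63.1488 (V=0.0000). Price 56.1154; hedge Δ=1.4766, bond B=-79.0197.
  t=0,j=0: stock 64.0000 → up 91.5200 (V=56.1154), down 44.1600 (V=0.0000). Price 31.4894; hedge Δ=1.1849, bond B=-44.3422.
Self-financing check: at every node Δ·S+B equals the discounted successor values.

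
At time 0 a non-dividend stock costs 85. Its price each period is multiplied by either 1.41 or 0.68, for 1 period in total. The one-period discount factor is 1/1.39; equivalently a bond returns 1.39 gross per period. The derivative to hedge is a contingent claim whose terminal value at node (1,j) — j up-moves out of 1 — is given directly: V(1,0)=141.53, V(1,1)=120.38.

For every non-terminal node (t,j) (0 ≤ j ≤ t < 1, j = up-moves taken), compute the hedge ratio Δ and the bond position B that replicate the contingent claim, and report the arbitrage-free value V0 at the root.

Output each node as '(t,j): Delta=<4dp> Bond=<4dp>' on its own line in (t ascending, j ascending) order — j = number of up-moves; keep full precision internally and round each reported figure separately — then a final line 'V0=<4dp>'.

(0,0): Delta=-0.3409 Bond=115.9938
V0=87.0212

Risk-neutral probability p* = (R−d)/(u−d) = (1.39−0.68)/(1.41−0.68) = 0.9726.
Terminal values V(1,·): V(1,0)=141.5300, V(1,1)=120.3800
(0,0): S=85.0000. Δ = (V_up−V_dn)/(S_up−S_dn) = (120.3800−141.5300)/(119.8500−57.8000) = -0.3409. V = [p*·120.3800 + (1−p*)·141.5300]/1.39 = 87.0212. B = V − Δ·S = 115.9938.
Root portfolio cost Δ·85+B reproduces V0=87.0212.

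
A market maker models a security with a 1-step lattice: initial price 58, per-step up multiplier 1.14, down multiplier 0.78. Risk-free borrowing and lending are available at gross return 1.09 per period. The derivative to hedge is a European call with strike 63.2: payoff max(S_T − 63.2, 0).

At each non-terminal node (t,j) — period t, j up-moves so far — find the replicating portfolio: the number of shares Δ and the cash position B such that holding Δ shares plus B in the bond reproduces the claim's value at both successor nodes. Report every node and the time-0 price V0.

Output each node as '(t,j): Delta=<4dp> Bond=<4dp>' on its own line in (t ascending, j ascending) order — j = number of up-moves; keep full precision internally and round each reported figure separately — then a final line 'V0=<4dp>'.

Since d<R<u, set p* = (R−d)/(u−d) = 0.8611; price each node as the discounted p*-expectation of its children.
Payoff layer (t=1): V(1,0)=0.0000, V(1,1)=2.9200
  t=0,j=0: stock 58.0000 → up 66.1200 (V=2.9200), down 45.2400 (V=0.0000). Price 2.3068; hedge Δ=0.1398, bond B=-5.8043.
Each (Δ,B) replicates both successor values, so the strategy is self-financing and V0 is arbitrage-free.

(0,0): Delta=0.1398 Bond=-5.8043
V0=2.3068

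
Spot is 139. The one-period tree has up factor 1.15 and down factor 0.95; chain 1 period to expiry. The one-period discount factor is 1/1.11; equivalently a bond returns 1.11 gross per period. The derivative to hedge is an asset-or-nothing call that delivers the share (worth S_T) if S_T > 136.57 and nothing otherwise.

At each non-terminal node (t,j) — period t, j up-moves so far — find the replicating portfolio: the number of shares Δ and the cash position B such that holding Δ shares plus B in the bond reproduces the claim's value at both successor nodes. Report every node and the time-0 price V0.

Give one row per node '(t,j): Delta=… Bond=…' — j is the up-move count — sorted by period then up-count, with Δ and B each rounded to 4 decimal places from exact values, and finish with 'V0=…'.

Risk-neutral probability p* = (R−d)/(u−d) = (1.11−0.95)/(1.15−0.95) = 0.8000.
Terminal payoffs: V(1,0)=0.0000, V(1,1)=159.8500
Node (0,0) S=139.0000: V=(p*·159.8500+(1−p*)·0.0000)/1.11=115.2072; Δ=(159.8500−0.0000)/(159.8500−132.0500)=5.7500; B=V−Δ·S=-684.0428
Each (Δ,B) replicates both successor values, so the strategy is self-financing and V0 is arbitrage-free.

(0,0): Delta=5.7500 Bond=-684.0428
V0=115.2072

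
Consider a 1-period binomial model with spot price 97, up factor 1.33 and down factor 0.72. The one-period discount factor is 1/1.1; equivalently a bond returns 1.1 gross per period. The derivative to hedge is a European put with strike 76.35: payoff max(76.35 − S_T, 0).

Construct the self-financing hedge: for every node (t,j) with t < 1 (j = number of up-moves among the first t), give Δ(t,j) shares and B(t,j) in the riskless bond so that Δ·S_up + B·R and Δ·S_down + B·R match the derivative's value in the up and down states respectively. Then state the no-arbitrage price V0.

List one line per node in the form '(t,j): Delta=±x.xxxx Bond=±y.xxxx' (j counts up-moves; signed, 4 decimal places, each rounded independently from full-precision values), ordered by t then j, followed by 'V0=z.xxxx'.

(0,0): Delta=-0.1100 Bond=12.9036
V0=2.2314

No-arbitrage ⇒ martingale measure with p* = (R−d)/(u−d) = 0.6230.
At expiry t=1: V(1,0)=6.5100, V(1,1)=0.0000
(0,0): S=97.0000. Δ = (V_up−V_dn)/(S_up−S_dn) = (0.0000−6.5100)/(129.0100−69.8400) = -0.1100. V = [p*·0.0000 + (1−p*)·6.5100]/1.1 = 2.2314. B = V − Δ·S = 12.9036.
Check: Δ(0,0)·S0 + B(0,0) = 2.2314 = V0.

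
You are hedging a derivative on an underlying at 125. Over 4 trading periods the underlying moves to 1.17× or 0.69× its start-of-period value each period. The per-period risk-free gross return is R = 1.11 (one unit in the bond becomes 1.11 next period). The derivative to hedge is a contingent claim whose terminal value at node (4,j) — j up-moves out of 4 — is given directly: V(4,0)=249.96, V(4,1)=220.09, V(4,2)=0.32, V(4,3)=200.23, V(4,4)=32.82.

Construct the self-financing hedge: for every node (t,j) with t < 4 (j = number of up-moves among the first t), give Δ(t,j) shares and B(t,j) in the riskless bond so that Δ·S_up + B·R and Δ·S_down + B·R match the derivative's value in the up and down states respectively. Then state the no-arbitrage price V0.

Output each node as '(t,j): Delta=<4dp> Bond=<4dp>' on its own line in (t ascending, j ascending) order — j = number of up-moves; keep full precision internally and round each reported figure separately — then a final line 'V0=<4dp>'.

(0,0): Delta=-0.7778 Bond=155.1300
(1,0): Delta=2.0489 Bond=-71.6162
(1,1): Delta=-1.0160 Bond=207.0244
(2,0): Delta=-6.1824 Bond=410.3729
(2,1): Delta=2.7424 Bond=-149.4750
(2,2): Delta=-1.3326 Bond=283.9788
(3,0): Delta=-1.5154 Bond=263.8722
(3,1): Delta=-6.5756 Bond=482.8913
(3,2): Delta=3.5275 Bond=-258.6042
(3,3): Delta=-1.7421 Bond=397.1909
V0=57.9000

Since d<R<u, set p* = (R−d)/(u−d) = 0.8750; price each node as the discounted p*-expectation of its children.
Payoff layer (t=4): V(4,0)=249.9600, V(4,1)=220.0900, V(4,2)=0.3200, V(4,3)=200.2300, V(4,4)=32.8200
  t=3,j=0: stock 41.0636 → up 48.0444 (V=220.0900), down 28.3339 (V=249.9600). Price 201.6430; hedge Δ=-1.5154, bond B=263.8722.
  t=3,j=1: stock 69.6296 → up 81.4667 (V=0.3200), down 48.0444 (V=220.0900). Price 25.0372; hedge Δ=-6.5756, bond B=482.8913.
  t=3,j=2: stock 118.0676 → up 138.1391 (V=200.2300), down 81.4667 (V=0.3200). Price 157.8750; hedge Δ=3.5275, bond B=-258.6042.
  t=3,j=3: stock 200.2016 → up 234.2359 (V=32.8200), down 138.1391 (V=200.2300). Price 48.4200; hedge Δ=-1.7421, bond B=397.1909.
  t=2,j=0: stock 59.5125 → up 69.6296 (V=25.0372), down 41.0636 (V=201.6430). Price 42.4440; hedge Δ=-6.1824, bond B=410.3729.
  t=2,j=1: stock 100.9125 → up 118.0676 (V=157.8750), down 69.6296 (V=25.0372). Price 127.2705; hedge Δ=2.7424, bond B=-149.4750.
  t=2,j=2: stock 171.1125 → up 200.2016 (V=48.4200), down 118.0676 (V=157.8750). Price 55.9477; hedge Δ=-1.3326, bond B=283.9788.
  t=1,j=0: stock 86.2500 → up 100.9125 (V=127.2705), down 59.5125 (V=42.4440). Price 105.1056; hedge Δ=2.0489, bond B=-71.6162.
  t=1,j=1: stock 146.2500 → up 171.1125 (V=55.9477), down 100.9125 (V=127.2705). Price 58.4352; hedge Δ=-1.0160, bond B=207.0244.
  t=0,j=0: stock 125.0000 → up 146.2500 (V=58.4352), down 86.2500 (V=105.1056). Price 57.9000; hedge Δ=-0.7778, bond B=155.1300.
Each (Δ,B) replicates both successor values, so the strategy is self-financing and V0 is arbitrage-free.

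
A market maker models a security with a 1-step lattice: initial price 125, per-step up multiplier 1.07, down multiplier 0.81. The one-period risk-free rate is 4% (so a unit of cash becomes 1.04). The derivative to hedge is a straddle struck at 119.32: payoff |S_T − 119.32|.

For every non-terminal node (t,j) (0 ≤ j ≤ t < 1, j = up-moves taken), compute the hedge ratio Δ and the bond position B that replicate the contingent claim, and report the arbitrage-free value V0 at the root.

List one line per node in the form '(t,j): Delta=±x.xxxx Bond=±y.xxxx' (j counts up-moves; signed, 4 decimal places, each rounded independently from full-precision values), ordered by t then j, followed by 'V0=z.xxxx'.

(0,0): Delta=-0.1120 Bond=28.2788
V0=14.2788

Risk-neutral probability p* = (R−d)/(u−d) = (1.04−0.81)/(1.07−0.81) = 0.8846.
Terminal values V(1,·): V(1,0)=18.0700, V(1,1)=14.4300
(0,0): S=125.0000. Δ = (V_up−V_dn)/(S_up−S_dn) = (14.4300−18.0700)/(133.7500−101.2500) = -0.1120. V = [p*·14.4300 + (1−p*)·18.0700]/1.04 = 14.2788. B = V − Δ·S = 28.2788.
Self-financing check: at every node Δ·S+B equals the discounted successor values.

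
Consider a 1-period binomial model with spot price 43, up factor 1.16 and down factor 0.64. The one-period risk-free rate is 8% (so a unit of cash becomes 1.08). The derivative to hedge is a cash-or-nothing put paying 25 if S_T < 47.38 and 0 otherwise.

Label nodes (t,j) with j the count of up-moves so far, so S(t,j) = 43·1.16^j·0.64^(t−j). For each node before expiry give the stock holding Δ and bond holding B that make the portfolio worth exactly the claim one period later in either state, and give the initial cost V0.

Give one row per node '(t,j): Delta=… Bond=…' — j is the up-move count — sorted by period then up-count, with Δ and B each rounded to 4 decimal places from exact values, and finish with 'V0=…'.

No-arbitrage ⇒ martingale measure with p* = (R−d)/(u−d) = 0.8462.
Payoff layer (t=1): V(1,0)=25.0000, V(1,1)=0.0000
(0,0): S=43.0000. Δ = (V_up−V_dn)/(S_up−S_dn) = (0.0000−25.0000)/(49.8800−27.5200) = -1.1181. V = [p*·0.0000 + (1−p*)·25.0000]/1.08 = 3.5613. B = V − Δ·S = 51.6382.
Each (Δ,B) replicates both successor values, so the strategy is self-financing and V0 is arbitrage-free.

(0,0): Delta=-1.1181 Bond=51.6382
V0=3.5613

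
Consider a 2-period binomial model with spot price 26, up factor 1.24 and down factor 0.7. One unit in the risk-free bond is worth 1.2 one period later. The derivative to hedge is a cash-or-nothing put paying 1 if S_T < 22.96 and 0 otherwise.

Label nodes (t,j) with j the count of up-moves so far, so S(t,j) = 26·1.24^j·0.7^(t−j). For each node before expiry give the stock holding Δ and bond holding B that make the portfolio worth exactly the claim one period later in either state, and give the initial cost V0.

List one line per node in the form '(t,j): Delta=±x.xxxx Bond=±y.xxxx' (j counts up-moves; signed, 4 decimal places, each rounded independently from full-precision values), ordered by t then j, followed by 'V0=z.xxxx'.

Risk-neutral probability p* = (R−d)/(u−d) = (1.2−0.7)/(1.24−0.7) = 0.9259.
Payoff layer (t=2): V(2,0)=1.0000, V(2,1)=1.0000, V(2,2)=0.0000
  t=1,j=0: stock 18.2000 → up 22.5680 (V=1.0000), down 12.7400 (V=1.0000). Price 0.8333; hedge Δ=0.0000, bond B=0.8333.
  t=1,j=1: stock 32.2400 → up 39.9776 (V=0.0000), down 22.5680 (V=1.0000). Price 0.0617; hedge Δ=-0.0574, bond B=1.9136.
  t=0,j=0: stock 26.0000 → up 32.2400 (V=0.0617), down 18.2000 (V=0.8333). Price 0.0991; hedge Δ=-0.0550, bond B=1.5280.
The time-0 hedge costs 0.0991, which is the no-arbitrage price.

(0,0): Delta=-0.0550 Bond=1.5280
(1,0): Delta=0.0000 Bond=0.8333
(1,1): Delta=-0.0574 Bond=1.9136
V0=0.0991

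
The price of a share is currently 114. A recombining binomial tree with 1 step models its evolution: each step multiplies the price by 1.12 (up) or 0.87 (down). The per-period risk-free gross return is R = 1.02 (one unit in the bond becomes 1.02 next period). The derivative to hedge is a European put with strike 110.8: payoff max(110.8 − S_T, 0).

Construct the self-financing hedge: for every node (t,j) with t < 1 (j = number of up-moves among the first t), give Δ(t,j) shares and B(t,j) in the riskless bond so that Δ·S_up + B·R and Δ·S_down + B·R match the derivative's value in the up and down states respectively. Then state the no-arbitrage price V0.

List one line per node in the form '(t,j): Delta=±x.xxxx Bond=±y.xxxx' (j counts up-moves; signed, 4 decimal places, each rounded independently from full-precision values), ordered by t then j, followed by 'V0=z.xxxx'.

Under the risk-neutral measure, an up-move has probability p* = (R−d)/(u−d) = 0.6000 and values discount at R = 1.02.
Terminal values V(1,·): V(1,0)=11.6200, V(1,1)=0.0000
(0,0): S=114.0000. Δ = (V_up−V_dn)/(S_up−S_dn) = (0.0000−11.6200)/(127.6800−99.1800) = -0.4077. V = [p*·0.0000 + (1−p*)·11.6200]/1.02 = 4.5569. B = V − Δ·S = 51.0369.
Each (Δ,B) replicates both successor values, so the strategy is self-financing and V0 is arbitrage-free.

(0,0): Delta=-0.4077 Bond=51.0369
V0=4.5569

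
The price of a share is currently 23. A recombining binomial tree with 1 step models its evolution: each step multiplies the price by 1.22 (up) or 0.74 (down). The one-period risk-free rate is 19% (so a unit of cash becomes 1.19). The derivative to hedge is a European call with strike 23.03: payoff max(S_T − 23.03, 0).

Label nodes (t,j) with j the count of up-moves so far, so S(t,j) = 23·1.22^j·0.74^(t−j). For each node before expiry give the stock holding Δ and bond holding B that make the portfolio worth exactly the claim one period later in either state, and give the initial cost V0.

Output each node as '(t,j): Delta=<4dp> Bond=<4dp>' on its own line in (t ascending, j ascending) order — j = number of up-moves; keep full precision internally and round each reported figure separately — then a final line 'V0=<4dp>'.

No-arbitrage ⇒ martingale measure with p* = (R−d)/(u−d) = 0.9375.
Terminal values V(1,·): V(1,0)=0.0000, V(1,1)=5.0300
(0,0): S=23.0000. Δ = (V_up−V_dn)/(S_up−S_dn) = (5.0300−0.0000)/(28.0600−17.0200) = 0.4556. V = [p*·5.0300 + (1−p*)·0.0000]/1.19 = 3.9627. B = V − Δ·S = -6.5165.
Check: Δ(0,0)·S0 + B(0,0) = 3.9627 = V0.

(0,0): Delta=0.4556 Bond=-6.5165
V0=3.9627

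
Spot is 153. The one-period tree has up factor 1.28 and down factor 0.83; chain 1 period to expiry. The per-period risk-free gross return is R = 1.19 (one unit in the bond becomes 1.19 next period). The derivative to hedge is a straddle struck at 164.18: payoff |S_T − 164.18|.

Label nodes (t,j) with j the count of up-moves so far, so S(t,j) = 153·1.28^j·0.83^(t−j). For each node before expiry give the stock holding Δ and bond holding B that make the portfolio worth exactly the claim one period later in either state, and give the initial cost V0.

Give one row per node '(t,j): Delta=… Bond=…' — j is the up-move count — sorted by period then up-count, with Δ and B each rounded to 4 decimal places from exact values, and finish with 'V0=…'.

(0,0): Delta=-0.0803 Bond=39.8233
V0=27.5345

Under the risk-neutral measure, an up-move has probability p* = (R−d)/(u−d) = 0.8000 and values discount at R = 1.19.
At expiry t=1: V(1,0)=37.1900, V(1,1)=31.6600
  t=0,j=0: stock 153.0000 → up 195.8400 (V=31.6600), down 126.9900 (V=37.1900). Price 27.5345; hedge Δ=-0.0803, bond B=39.8233.
Check: Δ(0,0)·S0 + B(0,0) = 27.5345 = V0.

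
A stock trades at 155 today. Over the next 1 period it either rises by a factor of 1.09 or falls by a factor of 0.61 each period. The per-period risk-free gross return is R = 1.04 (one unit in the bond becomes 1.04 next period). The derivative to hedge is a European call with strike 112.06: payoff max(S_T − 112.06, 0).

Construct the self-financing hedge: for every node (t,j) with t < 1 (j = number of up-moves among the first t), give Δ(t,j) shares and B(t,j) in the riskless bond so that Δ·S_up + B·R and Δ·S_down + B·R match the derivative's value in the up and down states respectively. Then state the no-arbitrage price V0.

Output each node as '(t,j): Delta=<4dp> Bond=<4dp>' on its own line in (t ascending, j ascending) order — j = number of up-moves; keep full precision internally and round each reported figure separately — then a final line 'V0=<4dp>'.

Under the risk-neutral measure, an up-move has probability p* = (R−d)/(u−d) = 0.8958 and values discount at R = 1.04.
At expiry t=1: V(1,0)=0.0000, V(1,1)=56.8900
(0,0): S=155.0000. Δ = (V_up−V_dn)/(S_up−S_dn) = (56.8900−0.0000)/(168.9500−94.5500) = 0.7647. V = [p*·56.8900 + (1−p*)·0.0000]/1.04 = 49.0038. B = V − Δ·S = -69.5170.
Root portfolio cost Δ·155+B reproduces V0=49.0038.

(0,0): Delta=0.7647 Bond=-69.5170
V0=49.0038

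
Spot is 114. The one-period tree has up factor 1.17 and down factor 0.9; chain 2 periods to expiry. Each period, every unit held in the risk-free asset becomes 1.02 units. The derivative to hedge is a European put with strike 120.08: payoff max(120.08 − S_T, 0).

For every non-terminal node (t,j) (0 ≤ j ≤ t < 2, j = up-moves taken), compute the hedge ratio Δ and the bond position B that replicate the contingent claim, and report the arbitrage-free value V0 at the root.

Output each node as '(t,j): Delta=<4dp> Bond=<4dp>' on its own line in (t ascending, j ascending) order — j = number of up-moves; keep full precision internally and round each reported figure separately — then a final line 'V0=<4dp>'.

(0,0): Delta=-0.4907 Bond=64.1910
(1,0): Delta=-1.0000 Bond=117.7255
(1,1): Delta=-0.0011 Bond=0.1614
V0=8.2473

Since d<R<u, set p* = (R−d)/(u−d) = 0.4444; price each node as the discounted p*-expectation of its children.
Terminal payoffs: V(2,0)=27.7400, V(2,1)=0.0380, V(2,2)=0.0000
(1,0): S=102.6000. Δ = (V_up−V_dn)/(S_up−S_dn) = (0.0380−27.7400)/(120.0420−92.3400) = -1.0000. V = [p*·0.0380 + (1−p*)·27.7400]/1.02 = 15.1255. B = V − Δ·S = 117.7255.
(1,1): S=133.3800. Δ = (V_up−V_dn)/(S_up−S_dn) = (0.0000−0.0380)/(156.0546−120.0420) = -0.0011. V = [p*·0.0000 + (1−p*)·0.0380]/1.02 = 0.0207. B = V − Δ·S = 0.1614.
(0,0): S=114.0000. Δ = (V_up−V_dn)/(S_up−S_dn) = (0.0207−15.1255)/(133.3800−102.6000) = -0.4907. V = [p*·0.0207 + (1−p*)·15.1255]/1.02 = 8.2473. B = V − Δ·S = 64.1910.
The time-0 hedge costs 8.2473, which is the no-arbitrage price.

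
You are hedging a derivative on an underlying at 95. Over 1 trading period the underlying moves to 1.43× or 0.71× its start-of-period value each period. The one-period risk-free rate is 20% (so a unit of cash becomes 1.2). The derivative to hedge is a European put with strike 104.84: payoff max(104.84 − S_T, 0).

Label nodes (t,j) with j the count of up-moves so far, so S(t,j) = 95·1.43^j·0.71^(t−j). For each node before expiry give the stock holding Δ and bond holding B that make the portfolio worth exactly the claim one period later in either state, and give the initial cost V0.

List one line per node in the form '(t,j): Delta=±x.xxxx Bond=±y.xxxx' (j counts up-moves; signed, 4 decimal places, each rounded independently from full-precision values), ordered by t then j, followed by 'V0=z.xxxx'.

Since d<R<u, set p* = (R−d)/(u−d) = 0.6806; price each node as the discounted p*-expectation of its children.
Terminal values V(1,·): V(1,0)=37.3900, V(1,1)=0.0000
  t=0,j=0: stock 95.0000 → up 135.8500 (V=0.0000), down 67.4500 (V=37.3900). Price 9.9534; hedge Δ=-0.5466, bond B=61.8839.
The time-0 hedge costs 9.9534, which is the no-arbitrage price.

(0,0): Delta=-0.5466 Bond=61.8839
V0=9.9534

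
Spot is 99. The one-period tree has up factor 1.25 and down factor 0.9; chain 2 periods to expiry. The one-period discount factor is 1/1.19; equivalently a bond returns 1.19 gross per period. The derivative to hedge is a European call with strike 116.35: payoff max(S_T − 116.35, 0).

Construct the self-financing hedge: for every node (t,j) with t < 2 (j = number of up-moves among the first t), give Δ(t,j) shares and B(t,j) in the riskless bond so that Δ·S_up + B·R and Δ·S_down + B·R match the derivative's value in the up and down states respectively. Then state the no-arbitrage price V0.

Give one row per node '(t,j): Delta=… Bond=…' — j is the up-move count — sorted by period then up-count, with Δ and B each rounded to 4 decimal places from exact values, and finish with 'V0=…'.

(0,0): Delta=0.7704 Bond=-57.6812
(1,0): Delta=0.0000 Bond=0.0000
(1,1): Delta=0.8851 Bond=-82.8421
V0=18.5862

No-arbitrage ⇒ martingale measure with p* = (R−d)/(u−d) = 0.8286.
Terminal values V(2,·): V(2,0)=0.0000, V(2,1)=0.0000, V(2,2)=38.3375
  t=1,j=0: stock 89.1000 → up 111.3750 (V=0.0000), down 80.1900 (V=0.0000). Price 0.0000; hedge Δ=0.0000, bond B=0.0000.
  t=1,j=1: stock 123.7500 → up 154.6875 (V=38.3375), down 111.3750 (V=0.0000). Price 26.6936; hedge Δ=0.8851, bond B=-82.8421.
  t=0,j=0: stock 99.0000 → up 123.7500 (V=26.6936), down 89.1000 (V=0.0000). Price 18.5862; hedge Δ=0.7704, bond B=-57.6812.
Root portfolio cost Δ·99+B reproduces V0=18.5862.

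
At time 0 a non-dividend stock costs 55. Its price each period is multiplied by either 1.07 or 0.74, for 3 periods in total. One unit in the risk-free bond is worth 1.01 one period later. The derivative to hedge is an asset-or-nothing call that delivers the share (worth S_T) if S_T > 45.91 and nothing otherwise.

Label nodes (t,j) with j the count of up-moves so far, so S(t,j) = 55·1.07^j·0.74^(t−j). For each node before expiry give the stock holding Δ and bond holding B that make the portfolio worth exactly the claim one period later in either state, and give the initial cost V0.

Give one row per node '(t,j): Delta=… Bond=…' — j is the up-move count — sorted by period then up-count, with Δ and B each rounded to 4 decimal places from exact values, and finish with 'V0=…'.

(0,0): Delta=1.5001 Bond=-30.1740
(1,0): Delta=2.8105 Bond=-83.8083
(1,1): Delta=1.2987 Bond=-18.6241
(2,0): Delta=0.0000 Bond=0.0000
(2,1): Delta=3.2424 Bond=-103.4566
(2,2): Delta=1.0000 Bond=0.0000
V0=52.3320

Risk-neutral probability p* = (R−d)/(u−d) = (1.01−0.74)/(1.07−0.74) = 0.8182.
Payoff layer (t=3): V(3,0)=0.0000, V(3,1)=0.0000, V(3,2)=46.5974, V(3,3)=67.3774
  t=2,j=0: stock 30.1180 → up 32.2263 (V=0.0000), down 22.2873 (V=0.0000). Price 0.0000; hedge Δ=0.0000, bond B=0.0000.
  t=2,j=1: stock 43.5490 → up 46.5974 (V=46.5974), down 32.2263 (V=0.0000). Price 37.7477; hedge Δ=3.2424, bond B=-103.4566.
  t=2,j=2: stock 62.9695 → up 67.3774 (V=67.3774), down 46.5974 (V=46.5974). Price 62.9695; hedge Δ=1.0000, bond B=0.0000.
  t=1,j=0: stock 40.7000 → up 43.5490 (V=37.7477), down 30.1180 (V=0.0000). Price 30.5787; hedge Δ=2.8105, bond B=-83.8083.
  t=1,j=1: stock 58.8500 → up 62.9695 (V=62.9695), down 43.5490 (V=37.7477). Price 57.8057; hedge Δ=1.2987, bond B=-18.6241.
  t=0,j=0: stock 55.0000 → up 58.8500 (V=57.8057), down 40.7000 (V=30.5787). Price 52.3320; hedge Δ=1.5001, bond B=-30.1740.
Each (Δ,B) replicates both successor values, so the strategy is self-financing and V0 is arbitrage-free.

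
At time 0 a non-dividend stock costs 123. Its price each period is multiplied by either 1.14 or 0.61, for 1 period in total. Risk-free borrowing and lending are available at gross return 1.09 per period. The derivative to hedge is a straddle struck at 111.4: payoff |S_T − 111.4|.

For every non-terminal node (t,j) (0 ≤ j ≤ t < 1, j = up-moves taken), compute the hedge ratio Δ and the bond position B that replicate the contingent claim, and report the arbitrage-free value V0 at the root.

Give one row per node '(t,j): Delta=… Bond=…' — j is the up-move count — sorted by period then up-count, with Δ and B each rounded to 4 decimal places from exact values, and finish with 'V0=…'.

The replicating-portfolio and risk-neutral prices coincide; use p* = (1.09−0.61)/(1.14−0.61) = 0.9057 for the latter.
Terminal values V(1,·): V(1,0)=36.3700, V(1,1)=28.8200
  t=0,j=0: stock 123.0000 → up 140.2200 (V=28.8200), down 75.0300 (V=36.3700). Price 27.0938; hedge Δ=-0.1158, bond B=41.3391.
The time-0 hedge costs 27.0938, which is the no-arbitrage price.

(0,0): Delta=-0.1158 Bond=41.3391
V0=27.0938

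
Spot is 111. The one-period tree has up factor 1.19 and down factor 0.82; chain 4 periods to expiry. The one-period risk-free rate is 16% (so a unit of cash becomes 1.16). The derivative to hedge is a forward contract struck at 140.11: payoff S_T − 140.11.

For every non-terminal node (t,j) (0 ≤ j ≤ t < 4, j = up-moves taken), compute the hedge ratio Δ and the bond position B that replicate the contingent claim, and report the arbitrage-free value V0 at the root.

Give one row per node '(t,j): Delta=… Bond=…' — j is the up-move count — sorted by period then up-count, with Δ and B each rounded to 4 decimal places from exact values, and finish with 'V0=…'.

Since d<R<u, set p* = (R−d)/(u−d) = 0.9189; price each node as the discounted p*-expectation of its children.
Terminal values V(4,·): V(4,0)=-89.9245, V(4,1)=-67.2798, V(4,2)=-34.4174, V(4,3)=13.2732, V(4,4)=82.4827
Node (3,0) S=61.2018: V=(p*·-67.2798+(1−p*)·-89.9245)/1.16=-59.5826; Δ=(-67.2798−-89.9245)/(72.8302−50.1855)=1.0000; B=V−Δ·S=-120.7845
Node (3,1) S=88.8173: V=(p*·-34.4174+(1−p*)·-67.2798)/1.16=-31.9672; Δ=(-34.4174−-67.2798)/(105.6926−72.8302)=1.0000; B=V−Δ·S=-120.7845
Node (3,2) S=128.8934: V=(p*·13.2732+(1−p*)·-34.4174)/1.16=8.1089; Δ=(13.2732−-34.4174)/(153.3832−105.6926)=1.0000; B=V−Δ·S=-120.7845
Node (3,3) S=187.0526: V=(p*·82.4827+(1−p*)·13.2732)/1.16=66.2682; Δ=(82.4827−13.2732)/(222.5927−153.3832)=1.0000; B=V−Δ·S=-120.7845
Node (2,0) S=74.6364: V=(p*·-31.9672+(1−p*)·-59.5826)/1.16=-29.4882; Δ=(-31.9672−-59.5826)/(88.8173−61.2018)=1.0000; B=V−Δ·S=-104.1246
Node (2,1) S=108.3138: V=(p*·8.1089+(1−p*)·-31.9672)/1.16=4.1892; Δ=(8.1089−-31.9672)/(128.8934−88.8173)=1.0000; B=V−Δ·S=-104.1246
Node (2,2) S=157.1871: V=(p*·66.2682+(1−p*)·8.1089)/1.16=53.0625; Δ=(66.2682−8.1089)/(187.0526−128.8934)=1.0000; B=V−Δ·S=-104.1246
Node (1,0) S=91.0200: V=(p*·4.1892+(1−p*)·-29.4882)/1.16=1.2575; Δ=(4.1892−-29.4882)/(108.3138−74.6364)=1.0000; B=V−Δ·S=-89.7625
Node (1,1) S=132.0900: V=(p*·53.0625+(1−p*)·4.1892)/1.16=42.3275; Δ=(53.0625−4.1892)/(157.1871−108.3138)=1.0000; B=V−Δ·S=-89.7625
Node (0,0) S=111.0000: V=(p*·42.3275+(1−p*)·1.2575)/1.16=33.6185; Δ=(42.3275−1.2575)/(132.0900−91.0200)=1.0000; B=V−Δ·S=-77.3815
Each (Δ,B) replicates both successor values, so the strategy is self-financing and V0 is arbitrage-free.

(0,0): Delta=1.0000 Bond=-77.3815
(1,0): Delta=1.0000 Bond=-89.7625
(1,1): Delta=1.0000 Bond=-89.7625
(2,0): Delta=1.0000 Bond=-104.1246
(2,1): Delta=1.0000 Bond=-104.1246
(2,2): Delta=1.0000 Bond=-104.1246
(3,0): Delta=1.0000 Bond=-120.7845
(3,1): Delta=1.0000 Bond=-120.7845
(3,2): Delta=1.0000 Bond=-120.7845
(3,3): Delta=1.0000 Bond=-120.7845
V0=33.6185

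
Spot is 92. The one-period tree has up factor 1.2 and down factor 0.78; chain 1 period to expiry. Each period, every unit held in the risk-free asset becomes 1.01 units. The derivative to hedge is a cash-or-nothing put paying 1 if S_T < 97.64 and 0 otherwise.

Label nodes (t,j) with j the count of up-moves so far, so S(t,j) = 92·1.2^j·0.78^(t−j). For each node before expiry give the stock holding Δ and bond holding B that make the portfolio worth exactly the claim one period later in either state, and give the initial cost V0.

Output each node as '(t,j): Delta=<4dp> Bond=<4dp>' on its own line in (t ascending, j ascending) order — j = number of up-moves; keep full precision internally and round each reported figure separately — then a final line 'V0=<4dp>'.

(0,0): Delta=-0.0259 Bond=2.8289
V0=0.4479

Since d<R<u, set p* = (R−d)/(u−d) = 0.5476; price each node as the discounted p*-expectation of its children.
At expiry t=1: V(1,0)=1.0000, V(1,1)=0.0000
Node (0,0) S=92.0000: V=(p*·0.0000+(1−p*)·1.0000)/1.01=0.4479; Δ=(0.0000−1.0000)/(110.4000−71.7600)=-0.0259; B=V−Δ·S=2.8289
The time-0 hedge costs 0.4479, which is the no-arbitrage price.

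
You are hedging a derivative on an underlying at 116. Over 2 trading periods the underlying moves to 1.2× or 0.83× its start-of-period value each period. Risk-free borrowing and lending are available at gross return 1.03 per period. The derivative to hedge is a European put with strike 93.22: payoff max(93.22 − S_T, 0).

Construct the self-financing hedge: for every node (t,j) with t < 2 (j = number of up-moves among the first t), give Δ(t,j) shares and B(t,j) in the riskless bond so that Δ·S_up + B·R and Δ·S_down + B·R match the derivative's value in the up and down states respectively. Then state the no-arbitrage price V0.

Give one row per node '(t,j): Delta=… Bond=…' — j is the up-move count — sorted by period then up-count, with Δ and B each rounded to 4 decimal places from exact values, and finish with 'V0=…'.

Since d<R<u, set p* = (R−d)/(u−d) = 0.5405; price each node as the discounted p*-expectation of its children.
Payoff layer (t=2): V(2,0)=13.3076, V(2,1)=0.0000, V(2,2)=0.0000
  t=1,j=0: stock 96.2800 → up 115.5360 (V=0.0000), down 79.9124 (V=13.3076). Price 5.9362; hedge Δ=-0.3736, bond B=41.9027.
  t=1,j=1: stock 139.2000 → up 167.0400 (V=0.0000), down 115.5360 (V=0.0000). Price 0.0000; hedge Δ=0.0000, bond B=0.0000.
  t=0,j=0: stock 116.0000 → up 139.2000 (V=0.0000), down 96.2800 (V=5.9362). Price 2.6480; hedge Δ=-0.1383, bond B=18.6918.
Root portfolio cost Δ·116+B reproduces V0=2.6480.

(0,0): Delta=-0.1383 Bond=18.6918
(1,0): Delta=-0.3736 Bond=41.9027
(1,1): Delta=0.0000 Bond=0.0000
V0=2.6480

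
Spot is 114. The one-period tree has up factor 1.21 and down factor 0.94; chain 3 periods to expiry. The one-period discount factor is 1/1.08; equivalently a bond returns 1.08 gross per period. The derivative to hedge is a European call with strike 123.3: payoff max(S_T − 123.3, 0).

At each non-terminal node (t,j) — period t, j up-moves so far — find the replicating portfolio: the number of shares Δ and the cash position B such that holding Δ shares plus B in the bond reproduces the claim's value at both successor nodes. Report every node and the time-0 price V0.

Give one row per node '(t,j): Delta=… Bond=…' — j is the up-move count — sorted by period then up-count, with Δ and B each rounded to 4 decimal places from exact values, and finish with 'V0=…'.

Since d<R<u, set p* = (R−d)/(u−d) = 0.5185; price each node as the discounted p*-expectation of its children.
At expiry t=3: V(3,0)=0.0000, V(3,1)=0.0000, V(3,2)=33.5930, V(3,3)=78.6580
Node (2,0) S=100.7304: V=(p*·0.0000+(1−p*)·0.0000)/1.08=0.0000; Δ=(0.0000−0.0000)/(121.8838−94.6866)=0.0000; B=V−Δ·S=0.0000
Node (2,1) S=129.6636: V=(p*·33.5930+(1−p*)·0.0000)/1.08=16.1283; Δ=(33.5930−0.0000)/(156.8930−121.8838)=0.9595; B=V−Δ·S=-108.2901
Node (2,2) S=166.9074: V=(p*·78.6580+(1−p*)·33.5930)/1.08=52.7407; Δ=(78.6580−33.5930)/(201.9580−156.8930)=1.0000; B=V−Δ·S=-114.1667
Node (1,0) S=107.1600: V=(p*·16.1283+(1−p*)·0.0000)/1.08=7.7434; Δ=(16.1283−0.0000)/(129.6636−100.7304)=0.5574; B=V−Δ·S=-51.9911
Node (1,1) S=137.9400: V=(p*·52.7407+(1−p*)·16.1283)/1.08=32.5116; Δ=(52.7407−16.1283)/(166.9074−129.6636)=0.9830; B=V−Δ·S=-103.0900
Node (0,0) S=114.0000: V=(p*·32.5116+(1−p*)·7.7434)/1.08=19.0612; Δ=(32.5116−7.7434)/(137.9400−107.1600)=0.8047; B=V−Δ·S=-72.6730
Check: Δ(0,0)·S0 + B(0,0) = 19.0612 = V0.

(0,0): Delta=0.8047 Bond=-72.6730
(1,0): Delta=0.5574 Bond=-51.9911
(1,1): Delta=0.9830 Bond=-103.0900
(2,0): Delta=0.0000 Bond=0.0000
(2,1): Delta=0.9595 Bond=-108.2901
(2,2): Delta=1.0000 Bond=-114.1667
V0=19.0612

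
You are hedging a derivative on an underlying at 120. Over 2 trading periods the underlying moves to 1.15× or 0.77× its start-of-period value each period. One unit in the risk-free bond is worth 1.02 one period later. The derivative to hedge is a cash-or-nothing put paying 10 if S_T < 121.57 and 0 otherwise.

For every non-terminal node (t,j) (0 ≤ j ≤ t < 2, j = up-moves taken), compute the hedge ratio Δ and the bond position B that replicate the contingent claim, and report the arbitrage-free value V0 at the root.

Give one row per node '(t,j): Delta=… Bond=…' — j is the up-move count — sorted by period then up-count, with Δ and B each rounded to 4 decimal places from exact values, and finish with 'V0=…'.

No-arbitrage ⇒ martingale measure with p* = (R−d)/(u−d) = 0.6579.
Terminal payoffs: V(2,0)=10.0000, V(2,1)=10.0000, V(2,2)=0.0000
(1,0): S=92.4000. Δ = (V_up−V_dn)/(S_up−S_dn) = (10.0000−10.0000)/(106.2600−71.1480) = 0.0000. V = [p*·10.0000 + (1−p*)·10.0000]/1.02 = 9.8039. B = V − Δ·S = 9.8039.
(1,1): S=138.0000. Δ = (V_up−V_dn)/(S_up−S_dn) = (0.0000−10.0000)/(158.7000−106.2600) = -0.1907. V = [p*·0.0000 + (1−p*)·10.0000]/1.02 = 3.3540. B = V − Δ·S = 29.6698.
(0,0): S=120.0000. Δ = (V_up−V_dn)/(S_up−S_dn) = (3.3540−9.8039)/(138.0000−92.4000) = -0.1414. V = [p*·3.3540 + (1−p*)·9.8039]/1.02 = 5.4515. B = V − Δ·S = 22.4251.
Each (Δ,B) replicates both successor values, so the strategy is self-financing and V0 is arbitrage-free.

(0,0): Delta=-0.1414 Bond=22.4251
(1,0): Delta=0.0000 Bond=9.8039
(1,1): Delta=-0.1907 Bond=29.6698
V0=5.4515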